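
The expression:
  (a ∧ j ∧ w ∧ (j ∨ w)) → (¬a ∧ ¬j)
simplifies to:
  ¬a ∨ ¬j ∨ ¬w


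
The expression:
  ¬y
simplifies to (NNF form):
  ¬y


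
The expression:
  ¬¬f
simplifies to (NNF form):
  f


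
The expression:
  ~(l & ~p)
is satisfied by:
  {p: True, l: False}
  {l: False, p: False}
  {l: True, p: True}


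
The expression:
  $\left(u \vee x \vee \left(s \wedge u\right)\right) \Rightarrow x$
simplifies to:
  $x \vee \neg u$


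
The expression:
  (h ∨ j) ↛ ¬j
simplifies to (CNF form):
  j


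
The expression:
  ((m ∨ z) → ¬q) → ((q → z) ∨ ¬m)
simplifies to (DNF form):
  True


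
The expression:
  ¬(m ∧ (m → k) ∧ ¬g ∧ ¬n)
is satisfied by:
  {n: True, g: True, k: False, m: False}
  {n: True, k: False, g: False, m: False}
  {g: True, n: False, k: False, m: False}
  {n: False, k: False, g: False, m: False}
  {m: True, n: True, g: True, k: False}
  {m: True, n: True, k: False, g: False}
  {m: True, g: True, n: False, k: False}
  {m: True, n: False, k: False, g: False}
  {n: True, k: True, g: True, m: False}
  {n: True, k: True, m: False, g: False}
  {k: True, g: True, m: False, n: False}
  {k: True, m: False, g: False, n: False}
  {n: True, k: True, m: True, g: True}
  {n: True, k: True, m: True, g: False}
  {k: True, m: True, g: True, n: False}


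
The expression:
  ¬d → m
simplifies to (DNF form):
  d ∨ m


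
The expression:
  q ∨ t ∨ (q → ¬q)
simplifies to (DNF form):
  True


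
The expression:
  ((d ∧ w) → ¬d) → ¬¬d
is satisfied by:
  {d: True}


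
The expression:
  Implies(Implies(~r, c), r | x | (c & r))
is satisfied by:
  {r: True, x: True, c: False}
  {r: True, c: False, x: False}
  {x: True, c: False, r: False}
  {x: False, c: False, r: False}
  {r: True, x: True, c: True}
  {r: True, c: True, x: False}
  {x: True, c: True, r: False}


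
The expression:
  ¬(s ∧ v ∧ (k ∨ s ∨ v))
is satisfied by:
  {s: False, v: False}
  {v: True, s: False}
  {s: True, v: False}


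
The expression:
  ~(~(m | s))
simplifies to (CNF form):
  m | s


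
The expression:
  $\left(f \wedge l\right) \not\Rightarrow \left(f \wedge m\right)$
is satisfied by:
  {f: True, l: True, m: False}


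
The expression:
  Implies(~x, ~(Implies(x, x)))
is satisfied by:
  {x: True}


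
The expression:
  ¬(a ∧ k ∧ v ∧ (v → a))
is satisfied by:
  {k: False, a: False, v: False}
  {v: True, k: False, a: False}
  {a: True, k: False, v: False}
  {v: True, a: True, k: False}
  {k: True, v: False, a: False}
  {v: True, k: True, a: False}
  {a: True, k: True, v: False}


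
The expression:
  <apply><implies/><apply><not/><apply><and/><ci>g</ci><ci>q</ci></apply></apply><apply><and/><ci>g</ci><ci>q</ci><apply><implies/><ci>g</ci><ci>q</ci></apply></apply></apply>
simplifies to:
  <apply><and/><ci>g</ci><ci>q</ci></apply>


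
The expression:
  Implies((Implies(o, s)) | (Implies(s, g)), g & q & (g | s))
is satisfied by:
  {g: True, q: True}


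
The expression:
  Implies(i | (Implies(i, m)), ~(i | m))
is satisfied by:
  {i: False, m: False}


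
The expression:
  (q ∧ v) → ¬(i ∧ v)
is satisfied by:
  {v: False, q: False, i: False}
  {i: True, v: False, q: False}
  {q: True, v: False, i: False}
  {i: True, q: True, v: False}
  {v: True, i: False, q: False}
  {i: True, v: True, q: False}
  {q: True, v: True, i: False}


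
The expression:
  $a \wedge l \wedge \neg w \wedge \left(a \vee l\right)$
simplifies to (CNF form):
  $a \wedge l \wedge \neg w$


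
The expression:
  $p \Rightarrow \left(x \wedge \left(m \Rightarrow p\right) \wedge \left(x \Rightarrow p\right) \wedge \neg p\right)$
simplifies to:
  $\neg p$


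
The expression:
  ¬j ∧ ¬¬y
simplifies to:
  y ∧ ¬j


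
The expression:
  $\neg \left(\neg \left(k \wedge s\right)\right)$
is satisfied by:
  {s: True, k: True}


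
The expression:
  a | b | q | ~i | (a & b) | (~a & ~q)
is always true.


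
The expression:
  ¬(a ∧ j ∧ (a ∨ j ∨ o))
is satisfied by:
  {a: False, j: False}
  {j: True, a: False}
  {a: True, j: False}


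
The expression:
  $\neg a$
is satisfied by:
  {a: False}


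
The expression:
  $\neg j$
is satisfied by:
  {j: False}


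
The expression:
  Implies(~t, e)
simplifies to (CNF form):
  e | t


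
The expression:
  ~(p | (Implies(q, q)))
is never true.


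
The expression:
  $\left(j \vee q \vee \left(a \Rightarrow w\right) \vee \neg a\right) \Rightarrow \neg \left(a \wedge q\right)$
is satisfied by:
  {q: False, a: False}
  {a: True, q: False}
  {q: True, a: False}


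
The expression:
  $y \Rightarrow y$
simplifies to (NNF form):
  $\text{True}$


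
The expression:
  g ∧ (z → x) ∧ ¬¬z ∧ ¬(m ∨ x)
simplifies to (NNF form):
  False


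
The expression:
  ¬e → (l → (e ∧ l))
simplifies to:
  e ∨ ¬l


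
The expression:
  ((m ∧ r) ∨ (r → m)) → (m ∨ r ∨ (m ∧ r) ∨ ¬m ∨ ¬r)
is always true.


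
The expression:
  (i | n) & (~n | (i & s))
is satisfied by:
  {i: True, s: True, n: False}
  {i: True, s: False, n: False}
  {i: True, n: True, s: True}


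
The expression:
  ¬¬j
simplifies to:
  j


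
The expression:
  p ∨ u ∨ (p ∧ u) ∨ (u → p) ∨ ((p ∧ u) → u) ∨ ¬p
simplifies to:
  True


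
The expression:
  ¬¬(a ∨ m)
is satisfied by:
  {a: True, m: True}
  {a: True, m: False}
  {m: True, a: False}


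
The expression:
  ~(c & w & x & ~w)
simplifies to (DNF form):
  True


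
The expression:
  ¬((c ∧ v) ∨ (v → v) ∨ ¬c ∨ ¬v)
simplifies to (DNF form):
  False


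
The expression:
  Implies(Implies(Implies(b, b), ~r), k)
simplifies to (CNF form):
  k | r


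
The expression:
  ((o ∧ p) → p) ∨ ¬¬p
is always true.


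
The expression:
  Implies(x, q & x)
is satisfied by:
  {q: True, x: False}
  {x: False, q: False}
  {x: True, q: True}


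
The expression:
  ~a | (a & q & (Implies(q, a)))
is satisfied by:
  {q: True, a: False}
  {a: False, q: False}
  {a: True, q: True}


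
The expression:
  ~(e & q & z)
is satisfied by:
  {e: False, q: False, z: False}
  {z: True, e: False, q: False}
  {q: True, e: False, z: False}
  {z: True, q: True, e: False}
  {e: True, z: False, q: False}
  {z: True, e: True, q: False}
  {q: True, e: True, z: False}


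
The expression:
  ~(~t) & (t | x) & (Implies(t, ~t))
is never true.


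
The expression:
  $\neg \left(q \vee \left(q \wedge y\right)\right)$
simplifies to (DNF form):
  $\neg q$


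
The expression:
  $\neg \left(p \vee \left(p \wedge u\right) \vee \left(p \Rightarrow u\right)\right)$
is never true.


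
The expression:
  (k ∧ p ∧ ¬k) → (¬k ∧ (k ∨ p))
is always true.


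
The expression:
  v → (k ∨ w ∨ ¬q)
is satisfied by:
  {w: True, k: True, v: False, q: False}
  {w: True, v: False, q: False, k: False}
  {k: True, v: False, q: False, w: False}
  {k: False, v: False, q: False, w: False}
  {w: True, q: True, k: True, v: False}
  {w: True, q: True, k: False, v: False}
  {q: True, k: True, w: False, v: False}
  {q: True, w: False, v: False, k: False}
  {k: True, w: True, v: True, q: False}
  {w: True, v: True, k: False, q: False}
  {k: True, v: True, w: False, q: False}
  {v: True, w: False, q: False, k: False}
  {w: True, q: True, v: True, k: True}
  {w: True, q: True, v: True, k: False}
  {q: True, v: True, k: True, w: False}


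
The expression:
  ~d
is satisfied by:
  {d: False}


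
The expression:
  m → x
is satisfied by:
  {x: True, m: False}
  {m: False, x: False}
  {m: True, x: True}


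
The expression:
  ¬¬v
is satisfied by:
  {v: True}


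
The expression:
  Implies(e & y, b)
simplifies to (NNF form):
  b | ~e | ~y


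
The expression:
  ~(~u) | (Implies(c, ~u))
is always true.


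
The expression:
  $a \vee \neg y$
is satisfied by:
  {a: True, y: False}
  {y: False, a: False}
  {y: True, a: True}


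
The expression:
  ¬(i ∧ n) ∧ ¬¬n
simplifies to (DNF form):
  n ∧ ¬i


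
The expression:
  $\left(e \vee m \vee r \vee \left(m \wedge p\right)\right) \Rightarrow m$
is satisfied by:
  {m: True, e: False, r: False}
  {r: True, m: True, e: False}
  {m: True, e: True, r: False}
  {r: True, m: True, e: True}
  {r: False, e: False, m: False}


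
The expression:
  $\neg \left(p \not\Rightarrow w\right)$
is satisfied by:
  {w: True, p: False}
  {p: False, w: False}
  {p: True, w: True}


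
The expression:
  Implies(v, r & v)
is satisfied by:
  {r: True, v: False}
  {v: False, r: False}
  {v: True, r: True}


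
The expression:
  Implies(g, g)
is always true.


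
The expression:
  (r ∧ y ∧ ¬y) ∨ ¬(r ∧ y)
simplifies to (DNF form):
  ¬r ∨ ¬y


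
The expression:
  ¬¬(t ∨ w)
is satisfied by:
  {t: True, w: True}
  {t: True, w: False}
  {w: True, t: False}


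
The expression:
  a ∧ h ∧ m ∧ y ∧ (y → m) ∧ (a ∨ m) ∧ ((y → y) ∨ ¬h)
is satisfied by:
  {a: True, m: True, h: True, y: True}


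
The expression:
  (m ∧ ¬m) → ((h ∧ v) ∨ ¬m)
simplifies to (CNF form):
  True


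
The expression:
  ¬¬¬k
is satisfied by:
  {k: False}


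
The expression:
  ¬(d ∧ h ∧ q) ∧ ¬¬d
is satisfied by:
  {d: True, h: False, q: False}
  {q: True, d: True, h: False}
  {h: True, d: True, q: False}


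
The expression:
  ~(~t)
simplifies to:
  t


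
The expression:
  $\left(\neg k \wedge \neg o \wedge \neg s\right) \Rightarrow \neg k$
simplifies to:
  $\text{True}$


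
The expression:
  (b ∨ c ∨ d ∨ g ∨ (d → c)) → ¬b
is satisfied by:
  {b: False}


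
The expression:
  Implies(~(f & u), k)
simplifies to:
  k | (f & u)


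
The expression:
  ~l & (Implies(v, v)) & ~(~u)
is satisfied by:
  {u: True, l: False}


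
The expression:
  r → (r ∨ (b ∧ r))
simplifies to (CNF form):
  True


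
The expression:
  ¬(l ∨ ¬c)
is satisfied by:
  {c: True, l: False}


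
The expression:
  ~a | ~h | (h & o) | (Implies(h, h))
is always true.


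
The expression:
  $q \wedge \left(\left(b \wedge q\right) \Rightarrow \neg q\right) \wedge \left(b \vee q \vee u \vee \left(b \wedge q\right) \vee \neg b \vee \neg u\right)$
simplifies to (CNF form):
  $q \wedge \neg b$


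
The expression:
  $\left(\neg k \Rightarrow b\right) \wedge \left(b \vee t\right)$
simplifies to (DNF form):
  $b \vee \left(k \wedge t\right)$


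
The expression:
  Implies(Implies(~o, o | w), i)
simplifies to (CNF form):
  (i | ~o) & (i | ~w)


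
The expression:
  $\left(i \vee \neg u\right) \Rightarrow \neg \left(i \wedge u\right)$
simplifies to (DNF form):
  $\neg i \vee \neg u$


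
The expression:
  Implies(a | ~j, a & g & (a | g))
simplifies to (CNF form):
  (a | j) & (g | j) & (a | ~a) & (g | ~a)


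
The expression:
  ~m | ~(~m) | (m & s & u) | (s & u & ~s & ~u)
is always true.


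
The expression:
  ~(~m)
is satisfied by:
  {m: True}


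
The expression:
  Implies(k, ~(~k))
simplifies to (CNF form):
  True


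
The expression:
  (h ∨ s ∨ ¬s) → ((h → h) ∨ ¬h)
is always true.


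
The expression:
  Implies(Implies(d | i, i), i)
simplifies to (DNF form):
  d | i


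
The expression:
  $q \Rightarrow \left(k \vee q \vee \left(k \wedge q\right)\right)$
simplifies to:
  $\text{True}$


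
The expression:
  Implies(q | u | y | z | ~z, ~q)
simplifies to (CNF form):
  ~q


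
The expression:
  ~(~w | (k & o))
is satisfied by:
  {w: True, k: False, o: False}
  {o: True, w: True, k: False}
  {k: True, w: True, o: False}


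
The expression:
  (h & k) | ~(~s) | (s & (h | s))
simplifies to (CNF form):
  (h | s) & (k | s)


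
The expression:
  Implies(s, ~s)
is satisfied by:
  {s: False}


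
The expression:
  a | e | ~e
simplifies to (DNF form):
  True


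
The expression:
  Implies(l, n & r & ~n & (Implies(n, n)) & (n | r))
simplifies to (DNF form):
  ~l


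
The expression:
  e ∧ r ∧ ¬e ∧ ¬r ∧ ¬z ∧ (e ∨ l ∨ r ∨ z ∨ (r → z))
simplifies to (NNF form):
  False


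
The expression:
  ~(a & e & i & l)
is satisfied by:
  {l: False, e: False, a: False, i: False}
  {i: True, l: False, e: False, a: False}
  {a: True, l: False, e: False, i: False}
  {i: True, a: True, l: False, e: False}
  {e: True, i: False, l: False, a: False}
  {i: True, e: True, l: False, a: False}
  {a: True, e: True, i: False, l: False}
  {i: True, a: True, e: True, l: False}
  {l: True, a: False, e: False, i: False}
  {i: True, l: True, a: False, e: False}
  {a: True, l: True, i: False, e: False}
  {i: True, a: True, l: True, e: False}
  {e: True, l: True, a: False, i: False}
  {i: True, e: True, l: True, a: False}
  {a: True, e: True, l: True, i: False}


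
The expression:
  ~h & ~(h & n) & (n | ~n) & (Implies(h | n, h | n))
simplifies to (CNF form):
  ~h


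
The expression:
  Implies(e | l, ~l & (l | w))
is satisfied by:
  {w: True, e: False, l: False}
  {e: False, l: False, w: False}
  {w: True, e: True, l: False}


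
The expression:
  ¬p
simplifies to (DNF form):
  ¬p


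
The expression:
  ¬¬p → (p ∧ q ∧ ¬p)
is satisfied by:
  {p: False}


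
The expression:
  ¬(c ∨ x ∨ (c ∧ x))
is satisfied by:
  {x: False, c: False}


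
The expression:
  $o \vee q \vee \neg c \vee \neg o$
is always true.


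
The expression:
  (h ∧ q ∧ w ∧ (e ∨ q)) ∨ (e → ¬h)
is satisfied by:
  {q: True, w: True, h: False, e: False}
  {q: True, w: False, h: False, e: False}
  {w: True, q: False, h: False, e: False}
  {q: False, w: False, h: False, e: False}
  {q: True, e: True, w: True, h: False}
  {q: True, e: True, w: False, h: False}
  {e: True, w: True, q: False, h: False}
  {e: True, q: False, w: False, h: False}
  {q: True, h: True, w: True, e: False}
  {q: True, h: True, w: False, e: False}
  {h: True, w: True, q: False, e: False}
  {h: True, q: False, w: False, e: False}
  {q: True, e: True, h: True, w: True}


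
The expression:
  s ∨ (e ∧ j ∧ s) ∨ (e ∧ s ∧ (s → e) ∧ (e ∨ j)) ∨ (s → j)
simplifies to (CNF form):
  True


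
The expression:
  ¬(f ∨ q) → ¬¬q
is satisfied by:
  {q: True, f: True}
  {q: True, f: False}
  {f: True, q: False}


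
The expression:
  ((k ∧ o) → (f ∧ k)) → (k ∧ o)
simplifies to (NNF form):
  k ∧ o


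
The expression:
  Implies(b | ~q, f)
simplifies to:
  f | (q & ~b)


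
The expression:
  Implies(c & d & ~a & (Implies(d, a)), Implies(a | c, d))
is always true.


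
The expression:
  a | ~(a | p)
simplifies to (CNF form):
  a | ~p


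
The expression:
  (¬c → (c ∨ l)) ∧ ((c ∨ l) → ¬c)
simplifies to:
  l ∧ ¬c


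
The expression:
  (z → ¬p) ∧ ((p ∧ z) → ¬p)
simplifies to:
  ¬p ∨ ¬z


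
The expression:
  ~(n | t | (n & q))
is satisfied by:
  {n: False, t: False}


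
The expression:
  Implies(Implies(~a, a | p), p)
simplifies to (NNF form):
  p | ~a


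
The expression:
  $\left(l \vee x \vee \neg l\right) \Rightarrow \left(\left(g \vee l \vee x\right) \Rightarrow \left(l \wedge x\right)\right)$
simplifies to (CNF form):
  $\left(l \vee \neg g\right) \wedge \left(l \vee \neg x\right) \wedge \left(x \vee \neg l\right)$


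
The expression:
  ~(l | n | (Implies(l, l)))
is never true.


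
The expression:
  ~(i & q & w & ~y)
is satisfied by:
  {y: True, w: False, i: False, q: False}
  {y: False, w: False, i: False, q: False}
  {y: True, q: True, w: False, i: False}
  {q: True, y: False, w: False, i: False}
  {y: True, i: True, q: False, w: False}
  {i: True, q: False, w: False, y: False}
  {y: True, q: True, i: True, w: False}
  {q: True, i: True, y: False, w: False}
  {y: True, w: True, q: False, i: False}
  {w: True, q: False, i: False, y: False}
  {y: True, q: True, w: True, i: False}
  {q: True, w: True, y: False, i: False}
  {y: True, i: True, w: True, q: False}
  {i: True, w: True, q: False, y: False}
  {y: True, q: True, i: True, w: True}


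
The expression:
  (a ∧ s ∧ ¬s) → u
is always true.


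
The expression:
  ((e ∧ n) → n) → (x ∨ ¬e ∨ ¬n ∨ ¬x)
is always true.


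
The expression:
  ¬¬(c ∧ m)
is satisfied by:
  {c: True, m: True}


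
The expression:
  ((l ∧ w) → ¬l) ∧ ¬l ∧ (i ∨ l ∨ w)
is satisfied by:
  {i: True, w: True, l: False}
  {i: True, l: False, w: False}
  {w: True, l: False, i: False}


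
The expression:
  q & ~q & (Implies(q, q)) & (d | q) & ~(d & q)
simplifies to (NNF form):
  False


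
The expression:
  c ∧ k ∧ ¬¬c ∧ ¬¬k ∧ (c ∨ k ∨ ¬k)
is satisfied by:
  {c: True, k: True}


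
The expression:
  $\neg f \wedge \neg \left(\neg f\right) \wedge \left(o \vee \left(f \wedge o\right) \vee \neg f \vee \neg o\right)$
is never true.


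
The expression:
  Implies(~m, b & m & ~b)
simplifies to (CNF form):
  m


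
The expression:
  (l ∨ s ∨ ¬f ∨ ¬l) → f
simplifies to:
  f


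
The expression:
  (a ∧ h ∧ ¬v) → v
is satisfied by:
  {v: True, h: False, a: False}
  {h: False, a: False, v: False}
  {a: True, v: True, h: False}
  {a: True, h: False, v: False}
  {v: True, h: True, a: False}
  {h: True, v: False, a: False}
  {a: True, h: True, v: True}


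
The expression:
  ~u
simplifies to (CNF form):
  ~u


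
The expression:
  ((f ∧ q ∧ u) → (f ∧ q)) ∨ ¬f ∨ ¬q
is always true.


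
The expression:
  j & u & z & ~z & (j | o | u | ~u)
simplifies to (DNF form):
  False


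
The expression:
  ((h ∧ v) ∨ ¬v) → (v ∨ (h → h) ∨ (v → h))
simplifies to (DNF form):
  True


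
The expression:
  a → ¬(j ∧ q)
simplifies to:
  ¬a ∨ ¬j ∨ ¬q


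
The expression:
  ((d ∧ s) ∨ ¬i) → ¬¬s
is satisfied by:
  {i: True, s: True}
  {i: True, s: False}
  {s: True, i: False}


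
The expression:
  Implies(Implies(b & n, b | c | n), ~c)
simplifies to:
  ~c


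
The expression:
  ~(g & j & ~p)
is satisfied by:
  {p: True, g: False, j: False}
  {g: False, j: False, p: False}
  {j: True, p: True, g: False}
  {j: True, g: False, p: False}
  {p: True, g: True, j: False}
  {g: True, p: False, j: False}
  {j: True, g: True, p: True}


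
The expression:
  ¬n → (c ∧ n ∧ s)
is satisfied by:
  {n: True}


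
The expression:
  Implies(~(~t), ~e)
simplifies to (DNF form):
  ~e | ~t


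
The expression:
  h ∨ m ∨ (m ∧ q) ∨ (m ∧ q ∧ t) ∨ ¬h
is always true.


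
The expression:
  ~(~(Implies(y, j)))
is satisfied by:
  {j: True, y: False}
  {y: False, j: False}
  {y: True, j: True}


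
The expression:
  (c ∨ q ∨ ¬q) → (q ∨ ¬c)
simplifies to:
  q ∨ ¬c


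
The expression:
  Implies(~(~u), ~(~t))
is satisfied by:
  {t: True, u: False}
  {u: False, t: False}
  {u: True, t: True}


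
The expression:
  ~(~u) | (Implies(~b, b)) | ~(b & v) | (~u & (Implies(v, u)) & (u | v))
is always true.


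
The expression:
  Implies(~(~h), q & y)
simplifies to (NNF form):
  ~h | (q & y)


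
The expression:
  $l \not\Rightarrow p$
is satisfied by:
  {l: True, p: False}


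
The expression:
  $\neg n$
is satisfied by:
  {n: False}


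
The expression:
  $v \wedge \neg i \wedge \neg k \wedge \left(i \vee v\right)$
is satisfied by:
  {v: True, i: False, k: False}


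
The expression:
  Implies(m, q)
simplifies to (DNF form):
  q | ~m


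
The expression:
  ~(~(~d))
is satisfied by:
  {d: False}


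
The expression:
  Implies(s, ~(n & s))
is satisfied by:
  {s: False, n: False}
  {n: True, s: False}
  {s: True, n: False}


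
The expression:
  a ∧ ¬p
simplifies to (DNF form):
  a ∧ ¬p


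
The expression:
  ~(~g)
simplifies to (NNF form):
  g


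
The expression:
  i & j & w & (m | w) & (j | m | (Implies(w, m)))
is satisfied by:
  {i: True, j: True, w: True}


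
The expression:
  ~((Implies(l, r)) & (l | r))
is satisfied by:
  {r: False}


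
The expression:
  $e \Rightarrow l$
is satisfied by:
  {l: True, e: False}
  {e: False, l: False}
  {e: True, l: True}


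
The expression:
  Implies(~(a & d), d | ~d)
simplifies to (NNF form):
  True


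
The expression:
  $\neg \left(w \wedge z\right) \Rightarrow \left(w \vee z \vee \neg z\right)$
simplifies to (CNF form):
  $\text{True}$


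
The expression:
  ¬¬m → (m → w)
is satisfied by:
  {w: True, m: False}
  {m: False, w: False}
  {m: True, w: True}


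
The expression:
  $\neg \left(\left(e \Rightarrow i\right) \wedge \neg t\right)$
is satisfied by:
  {t: True, e: True, i: False}
  {t: True, e: False, i: False}
  {i: True, t: True, e: True}
  {i: True, t: True, e: False}
  {e: True, i: False, t: False}


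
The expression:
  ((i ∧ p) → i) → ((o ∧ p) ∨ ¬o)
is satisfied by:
  {p: True, o: False}
  {o: False, p: False}
  {o: True, p: True}


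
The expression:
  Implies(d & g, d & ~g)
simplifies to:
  ~d | ~g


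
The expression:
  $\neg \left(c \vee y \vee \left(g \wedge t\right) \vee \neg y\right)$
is never true.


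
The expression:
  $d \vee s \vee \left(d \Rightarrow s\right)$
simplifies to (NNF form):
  $\text{True}$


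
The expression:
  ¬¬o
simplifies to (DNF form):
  o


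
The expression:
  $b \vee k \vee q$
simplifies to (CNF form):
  $b \vee k \vee q$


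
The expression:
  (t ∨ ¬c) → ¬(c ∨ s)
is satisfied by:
  {s: False, t: False, c: False}
  {c: True, s: False, t: False}
  {t: True, s: False, c: False}
  {c: True, s: True, t: False}


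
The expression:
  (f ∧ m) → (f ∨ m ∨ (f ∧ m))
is always true.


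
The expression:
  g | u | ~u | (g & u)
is always true.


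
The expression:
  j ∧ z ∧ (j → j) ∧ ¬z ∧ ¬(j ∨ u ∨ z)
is never true.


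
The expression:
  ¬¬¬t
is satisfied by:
  {t: False}


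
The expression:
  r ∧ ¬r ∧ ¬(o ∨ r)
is never true.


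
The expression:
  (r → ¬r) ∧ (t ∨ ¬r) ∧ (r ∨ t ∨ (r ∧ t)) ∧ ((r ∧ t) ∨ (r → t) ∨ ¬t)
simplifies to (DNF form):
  t ∧ ¬r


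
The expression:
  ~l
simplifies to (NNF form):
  ~l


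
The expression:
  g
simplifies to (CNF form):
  g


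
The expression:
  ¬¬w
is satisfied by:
  {w: True}


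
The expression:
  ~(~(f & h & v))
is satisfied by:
  {h: True, f: True, v: True}


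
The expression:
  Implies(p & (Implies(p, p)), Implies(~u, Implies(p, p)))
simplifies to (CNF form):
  True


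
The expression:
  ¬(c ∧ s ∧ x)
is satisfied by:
  {s: False, c: False, x: False}
  {x: True, s: False, c: False}
  {c: True, s: False, x: False}
  {x: True, c: True, s: False}
  {s: True, x: False, c: False}
  {x: True, s: True, c: False}
  {c: True, s: True, x: False}


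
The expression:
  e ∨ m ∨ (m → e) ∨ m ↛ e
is always true.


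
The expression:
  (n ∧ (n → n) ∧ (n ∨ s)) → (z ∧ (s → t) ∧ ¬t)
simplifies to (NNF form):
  (z ∧ ¬s ∧ ¬t) ∨ ¬n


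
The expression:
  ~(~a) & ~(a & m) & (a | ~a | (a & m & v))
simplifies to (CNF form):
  a & ~m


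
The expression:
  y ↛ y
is never true.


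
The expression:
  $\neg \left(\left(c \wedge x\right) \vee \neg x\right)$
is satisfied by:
  {x: True, c: False}


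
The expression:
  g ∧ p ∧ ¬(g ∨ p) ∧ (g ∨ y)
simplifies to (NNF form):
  False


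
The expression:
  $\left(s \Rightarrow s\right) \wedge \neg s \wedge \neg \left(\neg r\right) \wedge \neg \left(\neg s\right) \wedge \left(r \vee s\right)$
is never true.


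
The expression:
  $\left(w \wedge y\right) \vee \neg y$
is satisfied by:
  {w: True, y: False}
  {y: False, w: False}
  {y: True, w: True}


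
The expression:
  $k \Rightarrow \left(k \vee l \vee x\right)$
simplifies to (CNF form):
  $\text{True}$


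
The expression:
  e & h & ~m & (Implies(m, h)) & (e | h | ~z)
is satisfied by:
  {e: True, h: True, m: False}


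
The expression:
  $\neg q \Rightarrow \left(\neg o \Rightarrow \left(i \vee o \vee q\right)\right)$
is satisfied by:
  {i: True, q: True, o: True}
  {i: True, q: True, o: False}
  {i: True, o: True, q: False}
  {i: True, o: False, q: False}
  {q: True, o: True, i: False}
  {q: True, o: False, i: False}
  {o: True, q: False, i: False}


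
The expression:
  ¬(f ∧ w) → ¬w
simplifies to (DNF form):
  f ∨ ¬w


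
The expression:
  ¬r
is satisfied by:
  {r: False}


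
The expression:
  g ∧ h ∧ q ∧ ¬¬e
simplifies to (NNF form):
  e ∧ g ∧ h ∧ q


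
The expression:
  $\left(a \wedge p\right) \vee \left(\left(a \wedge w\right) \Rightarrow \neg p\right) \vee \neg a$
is always true.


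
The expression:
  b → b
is always true.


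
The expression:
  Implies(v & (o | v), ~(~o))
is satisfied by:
  {o: True, v: False}
  {v: False, o: False}
  {v: True, o: True}


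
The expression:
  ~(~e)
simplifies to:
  e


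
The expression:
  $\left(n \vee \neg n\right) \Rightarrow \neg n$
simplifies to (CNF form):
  $\neg n$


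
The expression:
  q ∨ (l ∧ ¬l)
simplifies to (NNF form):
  q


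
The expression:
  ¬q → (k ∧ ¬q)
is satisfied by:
  {k: True, q: True}
  {k: True, q: False}
  {q: True, k: False}


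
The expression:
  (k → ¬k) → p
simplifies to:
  k ∨ p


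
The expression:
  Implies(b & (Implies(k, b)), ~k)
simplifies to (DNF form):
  ~b | ~k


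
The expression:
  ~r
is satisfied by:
  {r: False}


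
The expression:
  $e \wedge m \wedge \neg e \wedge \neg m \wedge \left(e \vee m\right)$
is never true.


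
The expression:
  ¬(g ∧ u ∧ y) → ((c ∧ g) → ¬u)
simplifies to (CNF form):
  y ∨ ¬c ∨ ¬g ∨ ¬u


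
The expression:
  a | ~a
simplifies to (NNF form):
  True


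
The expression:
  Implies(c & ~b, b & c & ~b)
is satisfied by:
  {b: True, c: False}
  {c: False, b: False}
  {c: True, b: True}


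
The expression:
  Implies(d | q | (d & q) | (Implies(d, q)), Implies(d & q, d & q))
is always true.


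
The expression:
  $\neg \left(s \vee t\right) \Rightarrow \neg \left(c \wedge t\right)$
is always true.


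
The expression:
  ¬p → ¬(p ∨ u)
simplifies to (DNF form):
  p ∨ ¬u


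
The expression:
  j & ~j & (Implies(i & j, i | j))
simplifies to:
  False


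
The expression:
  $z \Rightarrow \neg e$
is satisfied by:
  {e: False, z: False}
  {z: True, e: False}
  {e: True, z: False}


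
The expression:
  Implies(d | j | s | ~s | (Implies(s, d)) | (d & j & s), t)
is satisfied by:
  {t: True}


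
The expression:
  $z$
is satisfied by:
  {z: True}


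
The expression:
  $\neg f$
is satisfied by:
  {f: False}


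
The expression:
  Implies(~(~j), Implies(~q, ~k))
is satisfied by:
  {q: True, k: False, j: False}
  {k: False, j: False, q: False}
  {j: True, q: True, k: False}
  {j: True, k: False, q: False}
  {q: True, k: True, j: False}
  {k: True, q: False, j: False}
  {j: True, k: True, q: True}


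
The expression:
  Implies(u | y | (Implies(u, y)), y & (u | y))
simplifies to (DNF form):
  y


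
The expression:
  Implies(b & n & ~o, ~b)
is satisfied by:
  {o: True, n: False, b: False}
  {o: False, n: False, b: False}
  {b: True, o: True, n: False}
  {b: True, o: False, n: False}
  {n: True, o: True, b: False}
  {n: True, o: False, b: False}
  {n: True, b: True, o: True}


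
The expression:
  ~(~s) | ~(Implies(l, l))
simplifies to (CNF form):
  s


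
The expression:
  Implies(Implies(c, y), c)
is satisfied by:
  {c: True}


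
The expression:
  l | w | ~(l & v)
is always true.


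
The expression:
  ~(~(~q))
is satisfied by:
  {q: False}


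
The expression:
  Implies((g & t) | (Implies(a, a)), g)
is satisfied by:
  {g: True}


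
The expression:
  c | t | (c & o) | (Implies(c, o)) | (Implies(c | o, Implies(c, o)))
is always true.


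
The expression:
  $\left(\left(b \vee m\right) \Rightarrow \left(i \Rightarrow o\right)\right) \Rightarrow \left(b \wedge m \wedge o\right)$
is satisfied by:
  {b: True, m: True, i: True, o: False}
  {b: True, i: True, o: False, m: False}
  {m: True, i: True, o: False, b: False}
  {m: True, o: True, b: True, i: True}
  {m: True, o: True, b: True, i: False}


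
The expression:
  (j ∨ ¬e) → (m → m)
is always true.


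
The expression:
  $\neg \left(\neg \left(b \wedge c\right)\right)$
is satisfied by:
  {c: True, b: True}


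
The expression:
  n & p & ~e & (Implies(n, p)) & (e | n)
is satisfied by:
  {p: True, n: True, e: False}


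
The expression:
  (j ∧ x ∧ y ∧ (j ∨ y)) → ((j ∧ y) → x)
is always true.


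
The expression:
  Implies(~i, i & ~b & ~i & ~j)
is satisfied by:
  {i: True}


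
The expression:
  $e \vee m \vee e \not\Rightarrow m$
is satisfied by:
  {m: True, e: True}
  {m: True, e: False}
  {e: True, m: False}


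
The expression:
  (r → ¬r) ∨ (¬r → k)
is always true.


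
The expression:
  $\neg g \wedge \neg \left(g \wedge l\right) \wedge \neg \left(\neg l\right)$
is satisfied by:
  {l: True, g: False}


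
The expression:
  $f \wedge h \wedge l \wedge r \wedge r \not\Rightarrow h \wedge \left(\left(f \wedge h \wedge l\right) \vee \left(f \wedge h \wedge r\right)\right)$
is never true.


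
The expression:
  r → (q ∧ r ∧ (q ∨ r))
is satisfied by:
  {q: True, r: False}
  {r: False, q: False}
  {r: True, q: True}


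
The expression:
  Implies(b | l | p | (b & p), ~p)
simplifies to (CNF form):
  ~p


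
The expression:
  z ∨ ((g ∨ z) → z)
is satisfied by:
  {z: True, g: False}
  {g: False, z: False}
  {g: True, z: True}


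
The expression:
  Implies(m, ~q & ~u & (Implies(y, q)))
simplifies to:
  ~m | (~q & ~u & ~y)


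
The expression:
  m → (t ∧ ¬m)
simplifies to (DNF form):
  ¬m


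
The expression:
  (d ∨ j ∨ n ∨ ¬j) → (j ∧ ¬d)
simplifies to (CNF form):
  j ∧ ¬d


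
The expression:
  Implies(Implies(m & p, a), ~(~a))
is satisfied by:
  {a: True, p: True, m: True}
  {a: True, p: True, m: False}
  {a: True, m: True, p: False}
  {a: True, m: False, p: False}
  {p: True, m: True, a: False}


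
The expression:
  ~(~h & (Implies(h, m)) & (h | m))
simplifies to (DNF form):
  h | ~m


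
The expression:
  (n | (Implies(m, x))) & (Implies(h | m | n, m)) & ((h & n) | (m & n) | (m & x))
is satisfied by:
  {m: True, n: True, x: True}
  {m: True, n: True, x: False}
  {m: True, x: True, n: False}


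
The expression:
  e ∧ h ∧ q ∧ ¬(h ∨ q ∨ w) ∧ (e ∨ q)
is never true.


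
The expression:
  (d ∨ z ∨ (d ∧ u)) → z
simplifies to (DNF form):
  z ∨ ¬d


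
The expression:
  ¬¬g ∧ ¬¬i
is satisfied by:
  {i: True, g: True}


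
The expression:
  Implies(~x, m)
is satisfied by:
  {x: True, m: True}
  {x: True, m: False}
  {m: True, x: False}


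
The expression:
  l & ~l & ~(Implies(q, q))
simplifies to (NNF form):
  False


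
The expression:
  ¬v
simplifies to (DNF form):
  ¬v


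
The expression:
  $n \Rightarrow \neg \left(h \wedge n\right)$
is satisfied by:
  {h: False, n: False}
  {n: True, h: False}
  {h: True, n: False}


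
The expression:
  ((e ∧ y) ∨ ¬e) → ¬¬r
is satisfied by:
  {r: True, e: True, y: False}
  {r: True, e: False, y: False}
  {r: True, y: True, e: True}
  {r: True, y: True, e: False}
  {e: True, y: False, r: False}


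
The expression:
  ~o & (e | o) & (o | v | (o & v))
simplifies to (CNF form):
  e & v & ~o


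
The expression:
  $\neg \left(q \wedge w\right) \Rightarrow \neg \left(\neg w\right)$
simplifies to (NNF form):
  $w$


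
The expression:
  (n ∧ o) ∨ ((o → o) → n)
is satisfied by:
  {n: True}


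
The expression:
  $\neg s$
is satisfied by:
  {s: False}


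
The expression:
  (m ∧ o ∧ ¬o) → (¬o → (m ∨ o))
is always true.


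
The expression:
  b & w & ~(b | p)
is never true.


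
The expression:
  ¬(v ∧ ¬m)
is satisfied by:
  {m: True, v: False}
  {v: False, m: False}
  {v: True, m: True}


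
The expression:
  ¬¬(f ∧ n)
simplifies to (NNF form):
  f ∧ n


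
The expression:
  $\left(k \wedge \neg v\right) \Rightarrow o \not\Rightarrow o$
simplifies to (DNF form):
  $v \vee \neg k$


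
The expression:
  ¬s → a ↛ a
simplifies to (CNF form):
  s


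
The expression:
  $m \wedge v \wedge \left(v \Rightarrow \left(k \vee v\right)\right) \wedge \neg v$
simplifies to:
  $\text{False}$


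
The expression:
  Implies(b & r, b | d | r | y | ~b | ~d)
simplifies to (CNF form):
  True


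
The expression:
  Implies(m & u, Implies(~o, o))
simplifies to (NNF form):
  o | ~m | ~u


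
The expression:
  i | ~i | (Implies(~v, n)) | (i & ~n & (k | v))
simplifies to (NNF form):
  True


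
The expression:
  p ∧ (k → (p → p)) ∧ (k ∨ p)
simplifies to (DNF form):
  p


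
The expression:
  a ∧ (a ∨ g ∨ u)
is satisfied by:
  {a: True}


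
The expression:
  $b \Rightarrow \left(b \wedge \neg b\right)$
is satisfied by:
  {b: False}


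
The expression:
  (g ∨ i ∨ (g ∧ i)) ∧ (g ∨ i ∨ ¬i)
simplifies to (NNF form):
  g ∨ i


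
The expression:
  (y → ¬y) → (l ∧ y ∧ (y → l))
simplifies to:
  y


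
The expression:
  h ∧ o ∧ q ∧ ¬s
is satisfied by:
  {h: True, o: True, q: True, s: False}


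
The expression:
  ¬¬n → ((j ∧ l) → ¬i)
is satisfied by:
  {l: False, n: False, i: False, j: False}
  {j: True, l: False, n: False, i: False}
  {i: True, l: False, n: False, j: False}
  {j: True, i: True, l: False, n: False}
  {n: True, j: False, l: False, i: False}
  {j: True, n: True, l: False, i: False}
  {i: True, n: True, j: False, l: False}
  {j: True, i: True, n: True, l: False}
  {l: True, i: False, n: False, j: False}
  {j: True, l: True, i: False, n: False}
  {i: True, l: True, j: False, n: False}
  {j: True, i: True, l: True, n: False}
  {n: True, l: True, i: False, j: False}
  {j: True, n: True, l: True, i: False}
  {i: True, n: True, l: True, j: False}


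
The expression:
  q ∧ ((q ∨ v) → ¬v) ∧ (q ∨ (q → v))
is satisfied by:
  {q: True, v: False}


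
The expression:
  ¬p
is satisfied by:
  {p: False}


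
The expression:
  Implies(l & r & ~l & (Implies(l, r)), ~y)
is always true.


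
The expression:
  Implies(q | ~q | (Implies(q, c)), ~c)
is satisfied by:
  {c: False}


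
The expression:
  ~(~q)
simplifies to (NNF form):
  q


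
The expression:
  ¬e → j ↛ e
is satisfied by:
  {e: True, j: True}
  {e: True, j: False}
  {j: True, e: False}


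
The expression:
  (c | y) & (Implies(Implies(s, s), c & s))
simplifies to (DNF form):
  c & s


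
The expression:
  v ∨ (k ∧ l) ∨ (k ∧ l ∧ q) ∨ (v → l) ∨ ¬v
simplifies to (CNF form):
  True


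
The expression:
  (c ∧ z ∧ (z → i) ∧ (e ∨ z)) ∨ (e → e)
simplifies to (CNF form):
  True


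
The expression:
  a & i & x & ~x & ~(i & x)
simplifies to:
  False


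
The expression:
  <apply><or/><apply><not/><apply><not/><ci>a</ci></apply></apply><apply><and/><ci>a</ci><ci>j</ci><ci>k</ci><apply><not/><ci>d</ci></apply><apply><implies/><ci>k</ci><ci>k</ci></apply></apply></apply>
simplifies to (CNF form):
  <ci>a</ci>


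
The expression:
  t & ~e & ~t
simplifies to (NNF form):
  False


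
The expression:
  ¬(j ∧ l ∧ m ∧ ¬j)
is always true.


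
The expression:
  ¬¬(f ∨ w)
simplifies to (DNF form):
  f ∨ w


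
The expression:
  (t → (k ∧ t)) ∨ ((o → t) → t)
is always true.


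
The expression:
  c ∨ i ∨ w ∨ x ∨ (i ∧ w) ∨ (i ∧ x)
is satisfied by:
  {i: True, x: True, c: True, w: True}
  {i: True, x: True, c: True, w: False}
  {i: True, x: True, w: True, c: False}
  {i: True, x: True, w: False, c: False}
  {i: True, c: True, w: True, x: False}
  {i: True, c: True, w: False, x: False}
  {i: True, c: False, w: True, x: False}
  {i: True, c: False, w: False, x: False}
  {x: True, c: True, w: True, i: False}
  {x: True, c: True, w: False, i: False}
  {x: True, w: True, c: False, i: False}
  {x: True, w: False, c: False, i: False}
  {c: True, w: True, x: False, i: False}
  {c: True, x: False, w: False, i: False}
  {w: True, x: False, c: False, i: False}


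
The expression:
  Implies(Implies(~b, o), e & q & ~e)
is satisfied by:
  {o: False, b: False}


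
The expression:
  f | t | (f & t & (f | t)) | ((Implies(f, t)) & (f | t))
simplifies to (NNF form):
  f | t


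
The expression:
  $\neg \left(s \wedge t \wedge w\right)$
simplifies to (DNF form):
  $\neg s \vee \neg t \vee \neg w$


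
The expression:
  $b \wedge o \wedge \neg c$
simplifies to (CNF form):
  $b \wedge o \wedge \neg c$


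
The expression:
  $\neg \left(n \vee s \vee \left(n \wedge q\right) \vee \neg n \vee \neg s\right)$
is never true.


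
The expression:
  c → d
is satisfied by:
  {d: True, c: False}
  {c: False, d: False}
  {c: True, d: True}


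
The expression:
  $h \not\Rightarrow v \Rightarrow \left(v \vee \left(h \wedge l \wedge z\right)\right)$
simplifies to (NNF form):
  $v \vee \left(l \wedge z\right) \vee \neg h$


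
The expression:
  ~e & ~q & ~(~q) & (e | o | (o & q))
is never true.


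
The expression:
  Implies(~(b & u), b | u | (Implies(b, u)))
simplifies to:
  True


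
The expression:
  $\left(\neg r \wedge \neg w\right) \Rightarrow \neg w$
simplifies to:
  $\text{True}$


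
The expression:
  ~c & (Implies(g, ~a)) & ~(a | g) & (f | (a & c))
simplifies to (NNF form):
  f & ~a & ~c & ~g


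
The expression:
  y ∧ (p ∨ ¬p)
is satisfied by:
  {y: True}


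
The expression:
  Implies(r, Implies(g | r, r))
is always true.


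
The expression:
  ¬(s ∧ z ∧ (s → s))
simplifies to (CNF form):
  ¬s ∨ ¬z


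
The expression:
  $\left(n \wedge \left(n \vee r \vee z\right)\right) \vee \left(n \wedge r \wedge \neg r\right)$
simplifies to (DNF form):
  $n$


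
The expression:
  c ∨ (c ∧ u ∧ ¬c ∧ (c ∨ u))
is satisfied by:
  {c: True}


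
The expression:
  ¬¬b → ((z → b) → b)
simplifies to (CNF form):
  True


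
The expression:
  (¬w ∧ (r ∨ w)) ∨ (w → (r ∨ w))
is always true.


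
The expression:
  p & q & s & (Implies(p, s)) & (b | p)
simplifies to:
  p & q & s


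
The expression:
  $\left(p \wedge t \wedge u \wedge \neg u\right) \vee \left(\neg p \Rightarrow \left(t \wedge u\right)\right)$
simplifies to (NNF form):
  $p \vee \left(t \wedge u\right)$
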